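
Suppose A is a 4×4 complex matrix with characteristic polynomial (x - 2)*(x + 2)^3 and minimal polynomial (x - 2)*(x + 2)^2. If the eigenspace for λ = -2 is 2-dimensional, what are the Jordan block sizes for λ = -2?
Block sizes for λ = -2: [2, 1]

Step 1 — from the characteristic polynomial, algebraic multiplicity of λ = -2 is 3. From dim ker(A − (-2)·I) = 2, there are exactly 2 Jordan blocks for λ = -2.
Step 2 — from the minimal polynomial, the factor (x + 2)^2 tells us the largest block for λ = -2 has size 2.
Step 3 — with total size 3, 2 blocks, and largest block 2, the block sizes (in nonincreasing order) are [2, 1].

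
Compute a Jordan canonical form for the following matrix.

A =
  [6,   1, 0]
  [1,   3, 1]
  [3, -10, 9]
J_3(6)

The characteristic polynomial is
  det(x·I − A) = x^3 - 18*x^2 + 108*x - 216 = (x - 6)^3

Eigenvalues and multiplicities (the geometric multiplicity of λ is n − rank(A − λI), which equals the number of Jordan blocks for λ):
  λ = 6: algebraic multiplicity = 3, geometric multiplicity = 1

Determining the block sizes for each eigenvalue:
  λ = 6: one block (gm = 1), so the single block has size am = 3 → block sizes [3]

Assembling the blocks gives a Jordan form
J =
  [6, 1, 0]
  [0, 6, 1]
  [0, 0, 6]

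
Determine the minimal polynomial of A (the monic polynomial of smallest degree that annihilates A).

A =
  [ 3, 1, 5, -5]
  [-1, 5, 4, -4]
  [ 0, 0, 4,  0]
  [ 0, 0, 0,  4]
x^3 - 12*x^2 + 48*x - 64

The characteristic polynomial is χ_A(x) = (x - 4)^4, so the eigenvalues are known. The minimal polynomial is
  m_A(x) = Π_λ (x − λ)^{k_λ}
where k_λ is the size of the *largest* Jordan block for λ (equivalently, the smallest k with (A − λI)^k v = 0 for every generalised eigenvector v of λ).

  λ = 4: largest Jordan block has size 3, contributing (x − 4)^3

So m_A(x) = (x - 4)^3 = x^3 - 12*x^2 + 48*x - 64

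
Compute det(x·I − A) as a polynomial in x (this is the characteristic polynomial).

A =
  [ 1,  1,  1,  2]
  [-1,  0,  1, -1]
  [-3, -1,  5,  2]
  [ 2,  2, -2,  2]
x^4 - 8*x^3 + 24*x^2 - 32*x + 16

Expanding det(x·I − A) (e.g. by cofactor expansion or by noting that A is similar to its Jordan form J, which has the same characteristic polynomial as A) gives
  χ_A(x) = x^4 - 8*x^3 + 24*x^2 - 32*x + 16
which factors as (x - 2)^4. The eigenvalues (with algebraic multiplicities) are λ = 2 with multiplicity 4.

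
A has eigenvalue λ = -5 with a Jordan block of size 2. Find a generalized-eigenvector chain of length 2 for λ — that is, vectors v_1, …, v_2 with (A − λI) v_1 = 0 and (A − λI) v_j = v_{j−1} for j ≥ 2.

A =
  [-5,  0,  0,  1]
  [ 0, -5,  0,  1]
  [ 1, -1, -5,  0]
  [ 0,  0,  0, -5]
A Jordan chain for λ = -5 of length 2:
v_1 = (0, 0, 1, 0)ᵀ
v_2 = (1, 0, 0, 0)ᵀ

Let N = A − (-5)·I. We want v_2 with N^2 v_2 = 0 but N^1 v_2 ≠ 0; then v_{j-1} := N · v_j for j = 2, …, 2.

Pick v_2 = (1, 0, 0, 0)ᵀ.
Then v_1 = N · v_2 = (0, 0, 1, 0)ᵀ.

Sanity check: (A − (-5)·I) v_1 = (0, 0, 0, 0)ᵀ = 0. ✓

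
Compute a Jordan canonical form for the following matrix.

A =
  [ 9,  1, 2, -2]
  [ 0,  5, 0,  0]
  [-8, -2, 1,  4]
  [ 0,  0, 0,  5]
J_2(5) ⊕ J_1(5) ⊕ J_1(5)

The characteristic polynomial is
  det(x·I − A) = x^4 - 20*x^3 + 150*x^2 - 500*x + 625 = (x - 5)^4

Eigenvalues and multiplicities (the geometric multiplicity of λ is n − rank(A − λI), which equals the number of Jordan blocks for λ):
  λ = 5: algebraic multiplicity = 4, geometric multiplicity = 3

Determining the block sizes for each eigenvalue:
  λ = 5: 3 blocks summing to 4 forces exactly one block of size 2 and the rest size 1 → block sizes [2, 1, 1]

Assembling the blocks gives a Jordan form
J =
  [5, 1, 0, 0]
  [0, 5, 0, 0]
  [0, 0, 5, 0]
  [0, 0, 0, 5]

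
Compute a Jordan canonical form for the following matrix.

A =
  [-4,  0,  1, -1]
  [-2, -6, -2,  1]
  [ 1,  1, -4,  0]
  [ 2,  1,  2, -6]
J_2(-5) ⊕ J_2(-5)

The characteristic polynomial is
  det(x·I − A) = x^4 + 20*x^3 + 150*x^2 + 500*x + 625 = (x + 5)^4

Eigenvalues and multiplicities (the geometric multiplicity of λ is n − rank(A − λI), which equals the number of Jordan blocks for λ):
  λ = -5: algebraic multiplicity = 4, geometric multiplicity = 2

Determining the block sizes for each eigenvalue:
  λ = -5: with am = 4 and gm = 2, the partition is not yet determined (e.g. several partitions of 4 into 2 parts exist). Let N = A − (-5)·I. Computing rank(N^1) = 2, rank(N^2) = 0; the number of blocks of size ≥ j is rank(N^{j−1}) − rank(N^j), giving [2, 2]. So we have 2 block(s) of size 2 → block sizes [2, 2]

Assembling the blocks gives a Jordan form
J =
  [-5,  1,  0,  0]
  [ 0, -5,  0,  0]
  [ 0,  0, -5,  1]
  [ 0,  0,  0, -5]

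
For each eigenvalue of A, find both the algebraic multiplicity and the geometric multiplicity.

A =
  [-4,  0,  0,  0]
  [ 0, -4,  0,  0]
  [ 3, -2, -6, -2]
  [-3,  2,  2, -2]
λ = -4: alg = 4, geom = 3

Step 1 — factor the characteristic polynomial to read off the algebraic multiplicities:
  χ_A(x) = (x + 4)^4

Step 2 — compute geometric multiplicities via the rank-nullity identity g(λ) = n − rank(A − λI):
  rank(A − (-4)·I) = 1, so dim ker(A − (-4)·I) = n − 1 = 3

Summary:
  λ = -4: algebraic multiplicity = 4, geometric multiplicity = 3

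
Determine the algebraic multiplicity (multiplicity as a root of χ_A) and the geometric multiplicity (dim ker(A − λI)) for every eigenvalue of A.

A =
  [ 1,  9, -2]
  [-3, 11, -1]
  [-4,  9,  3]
λ = 5: alg = 3, geom = 1

Step 1 — factor the characteristic polynomial to read off the algebraic multiplicities:
  χ_A(x) = (x - 5)^3

Step 2 — compute geometric multiplicities via the rank-nullity identity g(λ) = n − rank(A − λI):
  rank(A − (5)·I) = 2, so dim ker(A − (5)·I) = n − 2 = 1

Summary:
  λ = 5: algebraic multiplicity = 3, geometric multiplicity = 1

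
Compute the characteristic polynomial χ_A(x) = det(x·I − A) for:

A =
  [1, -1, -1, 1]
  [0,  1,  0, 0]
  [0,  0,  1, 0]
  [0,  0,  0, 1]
x^4 - 4*x^3 + 6*x^2 - 4*x + 1

Expanding det(x·I − A) (e.g. by cofactor expansion or by noting that A is similar to its Jordan form J, which has the same characteristic polynomial as A) gives
  χ_A(x) = x^4 - 4*x^3 + 6*x^2 - 4*x + 1
which factors as (x - 1)^4. The eigenvalues (with algebraic multiplicities) are λ = 1 with multiplicity 4.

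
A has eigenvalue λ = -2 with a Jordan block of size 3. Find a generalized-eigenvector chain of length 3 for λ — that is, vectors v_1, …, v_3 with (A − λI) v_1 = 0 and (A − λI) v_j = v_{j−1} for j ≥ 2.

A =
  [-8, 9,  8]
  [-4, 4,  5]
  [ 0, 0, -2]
A Jordan chain for λ = -2 of length 3:
v_1 = (-3, -2, 0)ᵀ
v_2 = (8, 5, 0)ᵀ
v_3 = (0, 0, 1)ᵀ

Let N = A − (-2)·I. We want v_3 with N^3 v_3 = 0 but N^2 v_3 ≠ 0; then v_{j-1} := N · v_j for j = 3, …, 2.

Pick v_3 = (0, 0, 1)ᵀ.
Then v_2 = N · v_3 = (8, 5, 0)ᵀ.
Then v_1 = N · v_2 = (-3, -2, 0)ᵀ.

Sanity check: (A − (-2)·I) v_1 = (0, 0, 0)ᵀ = 0. ✓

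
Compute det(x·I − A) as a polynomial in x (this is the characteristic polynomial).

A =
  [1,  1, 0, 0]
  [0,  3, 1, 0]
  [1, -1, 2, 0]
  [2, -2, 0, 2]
x^4 - 8*x^3 + 24*x^2 - 32*x + 16

Expanding det(x·I − A) (e.g. by cofactor expansion or by noting that A is similar to its Jordan form J, which has the same characteristic polynomial as A) gives
  χ_A(x) = x^4 - 8*x^3 + 24*x^2 - 32*x + 16
which factors as (x - 2)^4. The eigenvalues (with algebraic multiplicities) are λ = 2 with multiplicity 4.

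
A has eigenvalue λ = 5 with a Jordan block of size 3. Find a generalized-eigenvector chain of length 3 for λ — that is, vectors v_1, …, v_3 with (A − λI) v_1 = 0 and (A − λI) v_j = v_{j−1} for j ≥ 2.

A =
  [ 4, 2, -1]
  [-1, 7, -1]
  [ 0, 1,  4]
A Jordan chain for λ = 5 of length 3:
v_1 = (-1, -1, -1)ᵀ
v_2 = (-1, -1, 0)ᵀ
v_3 = (1, 0, 0)ᵀ

Let N = A − (5)·I. We want v_3 with N^3 v_3 = 0 but N^2 v_3 ≠ 0; then v_{j-1} := N · v_j for j = 3, …, 2.

Pick v_3 = (1, 0, 0)ᵀ.
Then v_2 = N · v_3 = (-1, -1, 0)ᵀ.
Then v_1 = N · v_2 = (-1, -1, -1)ᵀ.

Sanity check: (A − (5)·I) v_1 = (0, 0, 0)ᵀ = 0. ✓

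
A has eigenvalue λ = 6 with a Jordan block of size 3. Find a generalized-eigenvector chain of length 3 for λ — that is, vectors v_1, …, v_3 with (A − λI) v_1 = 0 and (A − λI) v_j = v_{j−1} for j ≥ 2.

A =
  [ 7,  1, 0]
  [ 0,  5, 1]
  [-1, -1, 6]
A Jordan chain for λ = 6 of length 3:
v_1 = (1, -1, -1)ᵀ
v_2 = (1, 0, -1)ᵀ
v_3 = (1, 0, 0)ᵀ

Let N = A − (6)·I. We want v_3 with N^3 v_3 = 0 but N^2 v_3 ≠ 0; then v_{j-1} := N · v_j for j = 3, …, 2.

Pick v_3 = (1, 0, 0)ᵀ.
Then v_2 = N · v_3 = (1, 0, -1)ᵀ.
Then v_1 = N · v_2 = (1, -1, -1)ᵀ.

Sanity check: (A − (6)·I) v_1 = (0, 0, 0)ᵀ = 0. ✓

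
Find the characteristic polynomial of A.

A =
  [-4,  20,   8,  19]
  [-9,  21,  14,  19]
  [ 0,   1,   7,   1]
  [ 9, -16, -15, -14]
x^4 - 10*x^3 + 13*x^2 + 60*x + 36

Expanding det(x·I − A) (e.g. by cofactor expansion or by noting that A is similar to its Jordan form J, which has the same characteristic polynomial as A) gives
  χ_A(x) = x^4 - 10*x^3 + 13*x^2 + 60*x + 36
which factors as (x - 6)^2*(x + 1)^2. The eigenvalues (with algebraic multiplicities) are λ = -1 with multiplicity 2, λ = 6 with multiplicity 2.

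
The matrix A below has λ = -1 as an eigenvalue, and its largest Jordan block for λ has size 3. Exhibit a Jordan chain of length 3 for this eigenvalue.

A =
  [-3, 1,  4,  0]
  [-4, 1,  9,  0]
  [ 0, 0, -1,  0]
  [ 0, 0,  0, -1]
A Jordan chain for λ = -1 of length 3:
v_1 = (1, 2, 0, 0)ᵀ
v_2 = (4, 9, 0, 0)ᵀ
v_3 = (0, 0, 1, 0)ᵀ

Let N = A − (-1)·I. We want v_3 with N^3 v_3 = 0 but N^2 v_3 ≠ 0; then v_{j-1} := N · v_j for j = 3, …, 2.

Pick v_3 = (0, 0, 1, 0)ᵀ.
Then v_2 = N · v_3 = (4, 9, 0, 0)ᵀ.
Then v_1 = N · v_2 = (1, 2, 0, 0)ᵀ.

Sanity check: (A − (-1)·I) v_1 = (0, 0, 0, 0)ᵀ = 0. ✓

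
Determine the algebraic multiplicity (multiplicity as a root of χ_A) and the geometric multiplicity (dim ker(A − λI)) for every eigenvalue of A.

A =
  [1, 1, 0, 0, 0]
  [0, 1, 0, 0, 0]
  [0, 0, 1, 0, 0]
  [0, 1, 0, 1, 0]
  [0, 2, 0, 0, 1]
λ = 1: alg = 5, geom = 4

Step 1 — factor the characteristic polynomial to read off the algebraic multiplicities:
  χ_A(x) = (x - 1)^5

Step 2 — compute geometric multiplicities via the rank-nullity identity g(λ) = n − rank(A − λI):
  rank(A − (1)·I) = 1, so dim ker(A − (1)·I) = n − 1 = 4

Summary:
  λ = 1: algebraic multiplicity = 5, geometric multiplicity = 4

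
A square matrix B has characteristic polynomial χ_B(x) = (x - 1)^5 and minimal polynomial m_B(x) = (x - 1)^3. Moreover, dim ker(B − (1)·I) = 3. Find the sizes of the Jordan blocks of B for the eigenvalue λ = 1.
Block sizes for λ = 1: [3, 1, 1]

Step 1 — from the characteristic polynomial, algebraic multiplicity of λ = 1 is 5. From dim ker(B − (1)·I) = 3, there are exactly 3 Jordan blocks for λ = 1.
Step 2 — from the minimal polynomial, the factor (x − 1)^3 tells us the largest block for λ = 1 has size 3.
Step 3 — with total size 5, 3 blocks, and largest block 3, the block sizes (in nonincreasing order) are [3, 1, 1].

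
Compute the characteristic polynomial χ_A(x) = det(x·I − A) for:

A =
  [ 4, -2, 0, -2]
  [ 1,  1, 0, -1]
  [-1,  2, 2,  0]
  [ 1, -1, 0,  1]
x^4 - 8*x^3 + 24*x^2 - 32*x + 16

Expanding det(x·I − A) (e.g. by cofactor expansion or by noting that A is similar to its Jordan form J, which has the same characteristic polynomial as A) gives
  χ_A(x) = x^4 - 8*x^3 + 24*x^2 - 32*x + 16
which factors as (x - 2)^4. The eigenvalues (with algebraic multiplicities) are λ = 2 with multiplicity 4.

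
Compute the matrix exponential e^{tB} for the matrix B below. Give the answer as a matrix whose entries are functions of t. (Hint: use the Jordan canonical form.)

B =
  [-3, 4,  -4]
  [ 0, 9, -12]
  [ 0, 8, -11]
e^{tB} =
  [exp(-3*t), exp(t) - exp(-3*t), -exp(t) + exp(-3*t)]
  [0, 3*exp(t) - 2*exp(-3*t), -3*exp(t) + 3*exp(-3*t)]
  [0, 2*exp(t) - 2*exp(-3*t), -2*exp(t) + 3*exp(-3*t)]

Strategy: write B = P · J · P⁻¹ where J is a Jordan canonical form, so e^{tB} = P · e^{tJ} · P⁻¹, and e^{tJ} can be computed block-by-block.

B has Jordan form
J =
  [-3,  0, 0]
  [ 0, -3, 0]
  [ 0,  0, 1]
(up to reordering of blocks).

Per-block formulas:
  For a 1×1 block at λ = 1: exp(t · [1]) = [e^(1t)].
  For a 1×1 block at λ = -3: exp(t · [-3]) = [e^(-3t)].

After assembling e^{tJ} and conjugating by P, we get:

e^{tB} =
  [exp(-3*t), exp(t) - exp(-3*t), -exp(t) + exp(-3*t)]
  [0, 3*exp(t) - 2*exp(-3*t), -3*exp(t) + 3*exp(-3*t)]
  [0, 2*exp(t) - 2*exp(-3*t), -2*exp(t) + 3*exp(-3*t)]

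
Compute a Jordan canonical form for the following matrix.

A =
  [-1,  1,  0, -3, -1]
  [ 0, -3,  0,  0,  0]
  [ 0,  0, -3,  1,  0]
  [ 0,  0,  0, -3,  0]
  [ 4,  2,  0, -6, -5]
J_2(-3) ⊕ J_2(-3) ⊕ J_1(-3)

The characteristic polynomial is
  det(x·I − A) = x^5 + 15*x^4 + 90*x^3 + 270*x^2 + 405*x + 243 = (x + 3)^5

Eigenvalues and multiplicities (the geometric multiplicity of λ is n − rank(A − λI), which equals the number of Jordan blocks for λ):
  λ = -3: algebraic multiplicity = 5, geometric multiplicity = 3

Determining the block sizes for each eigenvalue:
  λ = -3: with am = 5 and gm = 3, the partition is not yet determined (e.g. several partitions of 5 into 3 parts exist). Let N = A − (-3)·I. Computing rank(N^1) = 2, rank(N^2) = 0; the number of blocks of size ≥ j is rank(N^{j−1}) − rank(N^j), giving [3, 2]. So we have 2 block(s) of size 2, 1 block(s) of size 1 → block sizes [2, 2, 1]

Assembling the blocks gives a Jordan form
J =
  [-3,  1,  0,  0,  0]
  [ 0, -3,  0,  0,  0]
  [ 0,  0, -3,  1,  0]
  [ 0,  0,  0, -3,  0]
  [ 0,  0,  0,  0, -3]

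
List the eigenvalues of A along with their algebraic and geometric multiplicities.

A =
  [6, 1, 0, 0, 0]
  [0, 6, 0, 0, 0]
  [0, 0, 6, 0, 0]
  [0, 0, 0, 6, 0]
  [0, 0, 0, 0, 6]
λ = 6: alg = 5, geom = 4

Step 1 — factor the characteristic polynomial to read off the algebraic multiplicities:
  χ_A(x) = (x - 6)^5

Step 2 — compute geometric multiplicities via the rank-nullity identity g(λ) = n − rank(A − λI):
  rank(A − (6)·I) = 1, so dim ker(A − (6)·I) = n − 1 = 4

Summary:
  λ = 6: algebraic multiplicity = 5, geometric multiplicity = 4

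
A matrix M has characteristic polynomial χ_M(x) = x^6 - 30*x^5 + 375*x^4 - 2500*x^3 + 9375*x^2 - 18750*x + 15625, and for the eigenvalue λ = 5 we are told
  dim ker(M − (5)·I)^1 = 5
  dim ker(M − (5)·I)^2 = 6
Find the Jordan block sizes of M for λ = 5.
Block sizes for λ = 5: [2, 1, 1, 1, 1]

From the dimensions of kernels of powers, the number of Jordan blocks of size at least j is d_j − d_{j−1} where d_j = dim ker(N^j) (with d_0 = 0). Computing the differences gives [5, 1].
The number of blocks of size exactly k is (#blocks of size ≥ k) − (#blocks of size ≥ k + 1), so the partition is: 4 block(s) of size 1, 1 block(s) of size 2.
In nonincreasing order the block sizes are [2, 1, 1, 1, 1].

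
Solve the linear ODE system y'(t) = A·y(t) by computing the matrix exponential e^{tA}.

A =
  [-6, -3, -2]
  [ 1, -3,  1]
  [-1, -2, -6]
e^{tA} =
  [-t*exp(-5*t) + exp(-5*t), t^2*exp(-5*t)/2 - 3*t*exp(-5*t), t^2*exp(-5*t)/2 - 2*t*exp(-5*t)]
  [t*exp(-5*t), -t^2*exp(-5*t)/2 + 2*t*exp(-5*t) + exp(-5*t), -t^2*exp(-5*t)/2 + t*exp(-5*t)]
  [-t*exp(-5*t), t^2*exp(-5*t)/2 - 2*t*exp(-5*t), t^2*exp(-5*t)/2 - t*exp(-5*t) + exp(-5*t)]

Strategy: write A = P · J · P⁻¹ where J is a Jordan canonical form, so e^{tA} = P · e^{tJ} · P⁻¹, and e^{tJ} can be computed block-by-block.

A has Jordan form
J =
  [-5,  1,  0]
  [ 0, -5,  1]
  [ 0,  0, -5]
(up to reordering of blocks).

Per-block formulas:
  For a 3×3 Jordan block J_3(-5): exp(t · J_3(-5)) = e^(-5t)·(I + t·N + (t^2/2)·N^2), where N is the 3×3 nilpotent shift.

After assembling e^{tJ} and conjugating by P, we get:

e^{tA} =
  [-t*exp(-5*t) + exp(-5*t), t^2*exp(-5*t)/2 - 3*t*exp(-5*t), t^2*exp(-5*t)/2 - 2*t*exp(-5*t)]
  [t*exp(-5*t), -t^2*exp(-5*t)/2 + 2*t*exp(-5*t) + exp(-5*t), -t^2*exp(-5*t)/2 + t*exp(-5*t)]
  [-t*exp(-5*t), t^2*exp(-5*t)/2 - 2*t*exp(-5*t), t^2*exp(-5*t)/2 - t*exp(-5*t) + exp(-5*t)]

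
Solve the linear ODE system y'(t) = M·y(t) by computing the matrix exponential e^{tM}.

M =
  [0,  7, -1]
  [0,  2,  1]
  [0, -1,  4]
e^{tM} =
  [1, -2*t*exp(3*t) + 3*exp(3*t) - 3, 2*t*exp(3*t) - exp(3*t) + 1]
  [0, -t*exp(3*t) + exp(3*t), t*exp(3*t)]
  [0, -t*exp(3*t), t*exp(3*t) + exp(3*t)]

Strategy: write M = P · J · P⁻¹ where J is a Jordan canonical form, so e^{tM} = P · e^{tJ} · P⁻¹, and e^{tJ} can be computed block-by-block.

M has Jordan form
J =
  [0, 0, 0]
  [0, 3, 1]
  [0, 0, 3]
(up to reordering of blocks).

Per-block formulas:
  For a 2×2 Jordan block J_2(3): exp(t · J_2(3)) = e^(3t)·(I + t·N), where N is the 2×2 nilpotent shift.
  For a 1×1 block at λ = 0: exp(t · [0]) = [e^(0t)].

After assembling e^{tJ} and conjugating by P, we get:

e^{tM} =
  [1, -2*t*exp(3*t) + 3*exp(3*t) - 3, 2*t*exp(3*t) - exp(3*t) + 1]
  [0, -t*exp(3*t) + exp(3*t), t*exp(3*t)]
  [0, -t*exp(3*t), t*exp(3*t) + exp(3*t)]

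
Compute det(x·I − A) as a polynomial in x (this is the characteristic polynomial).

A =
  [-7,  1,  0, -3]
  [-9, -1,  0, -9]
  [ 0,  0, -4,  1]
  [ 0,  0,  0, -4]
x^4 + 16*x^3 + 96*x^2 + 256*x + 256

Expanding det(x·I − A) (e.g. by cofactor expansion or by noting that A is similar to its Jordan form J, which has the same characteristic polynomial as A) gives
  χ_A(x) = x^4 + 16*x^3 + 96*x^2 + 256*x + 256
which factors as (x + 4)^4. The eigenvalues (with algebraic multiplicities) are λ = -4 with multiplicity 4.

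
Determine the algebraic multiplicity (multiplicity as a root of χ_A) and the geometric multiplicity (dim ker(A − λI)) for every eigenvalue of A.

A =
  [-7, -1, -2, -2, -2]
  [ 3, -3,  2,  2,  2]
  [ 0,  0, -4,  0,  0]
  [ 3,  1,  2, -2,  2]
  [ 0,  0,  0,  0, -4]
λ = -4: alg = 5, geom = 4

Step 1 — factor the characteristic polynomial to read off the algebraic multiplicities:
  χ_A(x) = (x + 4)^5

Step 2 — compute geometric multiplicities via the rank-nullity identity g(λ) = n − rank(A − λI):
  rank(A − (-4)·I) = 1, so dim ker(A − (-4)·I) = n − 1 = 4

Summary:
  λ = -4: algebraic multiplicity = 5, geometric multiplicity = 4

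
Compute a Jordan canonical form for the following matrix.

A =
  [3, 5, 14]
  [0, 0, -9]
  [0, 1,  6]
J_3(3)

The characteristic polynomial is
  det(x·I − A) = x^3 - 9*x^2 + 27*x - 27 = (x - 3)^3

Eigenvalues and multiplicities (the geometric multiplicity of λ is n − rank(A − λI), which equals the number of Jordan blocks for λ):
  λ = 3: algebraic multiplicity = 3, geometric multiplicity = 1

Determining the block sizes for each eigenvalue:
  λ = 3: one block (gm = 1), so the single block has size am = 3 → block sizes [3]

Assembling the blocks gives a Jordan form
J =
  [3, 1, 0]
  [0, 3, 1]
  [0, 0, 3]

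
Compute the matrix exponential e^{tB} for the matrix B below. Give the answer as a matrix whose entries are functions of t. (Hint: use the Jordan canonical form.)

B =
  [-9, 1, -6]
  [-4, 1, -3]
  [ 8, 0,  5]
e^{tB} =
  [6*t^2*exp(-t) - 8*t*exp(-t) + exp(-t), -3*t^2*exp(-t) + t*exp(-t), 9*t^2*exp(-t)/2 - 6*t*exp(-t)]
  [-4*t*exp(-t), 2*t*exp(-t) + exp(-t), -3*t*exp(-t)]
  [-8*t^2*exp(-t) + 8*t*exp(-t), 4*t^2*exp(-t), -6*t^2*exp(-t) + 6*t*exp(-t) + exp(-t)]

Strategy: write B = P · J · P⁻¹ where J is a Jordan canonical form, so e^{tB} = P · e^{tJ} · P⁻¹, and e^{tJ} can be computed block-by-block.

B has Jordan form
J =
  [-1,  1,  0]
  [ 0, -1,  1]
  [ 0,  0, -1]
(up to reordering of blocks).

Per-block formulas:
  For a 3×3 Jordan block J_3(-1): exp(t · J_3(-1)) = e^(-1t)·(I + t·N + (t^2/2)·N^2), where N is the 3×3 nilpotent shift.

After assembling e^{tJ} and conjugating by P, we get:

e^{tB} =
  [6*t^2*exp(-t) - 8*t*exp(-t) + exp(-t), -3*t^2*exp(-t) + t*exp(-t), 9*t^2*exp(-t)/2 - 6*t*exp(-t)]
  [-4*t*exp(-t), 2*t*exp(-t) + exp(-t), -3*t*exp(-t)]
  [-8*t^2*exp(-t) + 8*t*exp(-t), 4*t^2*exp(-t), -6*t^2*exp(-t) + 6*t*exp(-t) + exp(-t)]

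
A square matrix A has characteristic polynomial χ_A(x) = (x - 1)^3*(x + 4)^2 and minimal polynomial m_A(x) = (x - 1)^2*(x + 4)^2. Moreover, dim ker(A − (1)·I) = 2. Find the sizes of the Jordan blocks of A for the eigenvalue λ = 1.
Block sizes for λ = 1: [2, 1]

Step 1 — from the characteristic polynomial, algebraic multiplicity of λ = 1 is 3. From dim ker(A − (1)·I) = 2, there are exactly 2 Jordan blocks for λ = 1.
Step 2 — from the minimal polynomial, the factor (x − 1)^2 tells us the largest block for λ = 1 has size 2.
Step 3 — with total size 3, 2 blocks, and largest block 2, the block sizes (in nonincreasing order) are [2, 1].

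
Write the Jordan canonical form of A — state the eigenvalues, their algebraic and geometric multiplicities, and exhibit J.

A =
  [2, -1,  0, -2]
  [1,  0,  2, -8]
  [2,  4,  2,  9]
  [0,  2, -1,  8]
J_2(3) ⊕ J_2(3)

The characteristic polynomial is
  det(x·I − A) = x^4 - 12*x^3 + 54*x^2 - 108*x + 81 = (x - 3)^4

Eigenvalues and multiplicities (the geometric multiplicity of λ is n − rank(A − λI), which equals the number of Jordan blocks for λ):
  λ = 3: algebraic multiplicity = 4, geometric multiplicity = 2

Determining the block sizes for each eigenvalue:
  λ = 3: with am = 4 and gm = 2, the partition is not yet determined (e.g. several partitions of 4 into 2 parts exist). Let N = A − (3)·I. Computing rank(N^1) = 2, rank(N^2) = 0; the number of blocks of size ≥ j is rank(N^{j−1}) − rank(N^j), giving [2, 2]. So we have 2 block(s) of size 2 → block sizes [2, 2]

Assembling the blocks gives a Jordan form
J =
  [3, 1, 0, 0]
  [0, 3, 0, 0]
  [0, 0, 3, 1]
  [0, 0, 0, 3]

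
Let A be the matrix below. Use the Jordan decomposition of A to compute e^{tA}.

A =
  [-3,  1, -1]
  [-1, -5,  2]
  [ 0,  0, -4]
e^{tA} =
  [t*exp(-4*t) + exp(-4*t), t*exp(-4*t), t^2*exp(-4*t)/2 - t*exp(-4*t)]
  [-t*exp(-4*t), -t*exp(-4*t) + exp(-4*t), -t^2*exp(-4*t)/2 + 2*t*exp(-4*t)]
  [0, 0, exp(-4*t)]

Strategy: write A = P · J · P⁻¹ where J is a Jordan canonical form, so e^{tA} = P · e^{tJ} · P⁻¹, and e^{tJ} can be computed block-by-block.

A has Jordan form
J =
  [-4,  1,  0]
  [ 0, -4,  1]
  [ 0,  0, -4]
(up to reordering of blocks).

Per-block formulas:
  For a 3×3 Jordan block J_3(-4): exp(t · J_3(-4)) = e^(-4t)·(I + t·N + (t^2/2)·N^2), where N is the 3×3 nilpotent shift.

After assembling e^{tJ} and conjugating by P, we get:

e^{tA} =
  [t*exp(-4*t) + exp(-4*t), t*exp(-4*t), t^2*exp(-4*t)/2 - t*exp(-4*t)]
  [-t*exp(-4*t), -t*exp(-4*t) + exp(-4*t), -t^2*exp(-4*t)/2 + 2*t*exp(-4*t)]
  [0, 0, exp(-4*t)]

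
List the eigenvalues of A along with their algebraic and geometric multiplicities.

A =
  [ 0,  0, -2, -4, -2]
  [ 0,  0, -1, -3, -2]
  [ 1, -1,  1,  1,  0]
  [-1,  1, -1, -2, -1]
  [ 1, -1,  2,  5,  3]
λ = 0: alg = 3, geom = 2; λ = 1: alg = 2, geom = 1

Step 1 — factor the characteristic polynomial to read off the algebraic multiplicities:
  χ_A(x) = x^3*(x - 1)^2

Step 2 — compute geometric multiplicities via the rank-nullity identity g(λ) = n − rank(A − λI):
  rank(A − (0)·I) = 3, so dim ker(A − (0)·I) = n − 3 = 2
  rank(A − (1)·I) = 4, so dim ker(A − (1)·I) = n − 4 = 1

Summary:
  λ = 0: algebraic multiplicity = 3, geometric multiplicity = 2
  λ = 1: algebraic multiplicity = 2, geometric multiplicity = 1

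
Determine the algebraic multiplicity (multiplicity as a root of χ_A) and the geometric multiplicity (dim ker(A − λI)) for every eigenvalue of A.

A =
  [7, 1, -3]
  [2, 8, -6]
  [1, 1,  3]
λ = 6: alg = 3, geom = 2

Step 1 — factor the characteristic polynomial to read off the algebraic multiplicities:
  χ_A(x) = (x - 6)^3

Step 2 — compute geometric multiplicities via the rank-nullity identity g(λ) = n − rank(A − λI):
  rank(A − (6)·I) = 1, so dim ker(A − (6)·I) = n − 1 = 2

Summary:
  λ = 6: algebraic multiplicity = 3, geometric multiplicity = 2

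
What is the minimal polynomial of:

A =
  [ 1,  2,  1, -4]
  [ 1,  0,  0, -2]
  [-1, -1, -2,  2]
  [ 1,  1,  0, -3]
x^3 + 3*x^2 + 3*x + 1

The characteristic polynomial is χ_A(x) = (x + 1)^4, so the eigenvalues are known. The minimal polynomial is
  m_A(x) = Π_λ (x − λ)^{k_λ}
where k_λ is the size of the *largest* Jordan block for λ (equivalently, the smallest k with (A − λI)^k v = 0 for every generalised eigenvector v of λ).

  λ = -1: largest Jordan block has size 3, contributing (x + 1)^3

So m_A(x) = (x + 1)^3 = x^3 + 3*x^2 + 3*x + 1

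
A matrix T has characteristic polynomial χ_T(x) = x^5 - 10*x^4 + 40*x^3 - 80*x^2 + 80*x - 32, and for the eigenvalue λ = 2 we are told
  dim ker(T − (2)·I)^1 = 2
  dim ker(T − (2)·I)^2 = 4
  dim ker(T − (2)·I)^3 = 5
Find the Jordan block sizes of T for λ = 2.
Block sizes for λ = 2: [3, 2]

From the dimensions of kernels of powers, the number of Jordan blocks of size at least j is d_j − d_{j−1} where d_j = dim ker(N^j) (with d_0 = 0). Computing the differences gives [2, 2, 1].
The number of blocks of size exactly k is (#blocks of size ≥ k) − (#blocks of size ≥ k + 1), so the partition is: 1 block(s) of size 2, 1 block(s) of size 3.
In nonincreasing order the block sizes are [3, 2].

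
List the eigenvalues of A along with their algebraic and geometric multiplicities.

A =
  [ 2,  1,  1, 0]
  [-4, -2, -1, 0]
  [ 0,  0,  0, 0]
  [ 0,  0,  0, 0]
λ = 0: alg = 4, geom = 2

Step 1 — factor the characteristic polynomial to read off the algebraic multiplicities:
  χ_A(x) = x^4

Step 2 — compute geometric multiplicities via the rank-nullity identity g(λ) = n − rank(A − λI):
  rank(A − (0)·I) = 2, so dim ker(A − (0)·I) = n − 2 = 2

Summary:
  λ = 0: algebraic multiplicity = 4, geometric multiplicity = 2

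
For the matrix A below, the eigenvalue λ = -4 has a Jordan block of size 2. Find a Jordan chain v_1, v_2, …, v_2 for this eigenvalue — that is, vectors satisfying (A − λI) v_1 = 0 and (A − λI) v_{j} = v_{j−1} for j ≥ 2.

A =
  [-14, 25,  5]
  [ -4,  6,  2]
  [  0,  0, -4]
A Jordan chain for λ = -4 of length 2:
v_1 = (-10, -4, 0)ᵀ
v_2 = (1, 0, 0)ᵀ

Let N = A − (-4)·I. We want v_2 with N^2 v_2 = 0 but N^1 v_2 ≠ 0; then v_{j-1} := N · v_j for j = 2, …, 2.

Pick v_2 = (1, 0, 0)ᵀ.
Then v_1 = N · v_2 = (-10, -4, 0)ᵀ.

Sanity check: (A − (-4)·I) v_1 = (0, 0, 0)ᵀ = 0. ✓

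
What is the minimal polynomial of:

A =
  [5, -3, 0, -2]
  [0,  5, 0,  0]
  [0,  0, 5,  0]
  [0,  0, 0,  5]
x^2 - 10*x + 25

The characteristic polynomial is χ_A(x) = (x - 5)^4, so the eigenvalues are known. The minimal polynomial is
  m_A(x) = Π_λ (x − λ)^{k_λ}
where k_λ is the size of the *largest* Jordan block for λ (equivalently, the smallest k with (A − λI)^k v = 0 for every generalised eigenvector v of λ).

  λ = 5: largest Jordan block has size 2, contributing (x − 5)^2

So m_A(x) = (x - 5)^2 = x^2 - 10*x + 25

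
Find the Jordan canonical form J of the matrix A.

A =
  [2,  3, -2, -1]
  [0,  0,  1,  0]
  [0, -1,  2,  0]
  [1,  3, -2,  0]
J_3(1) ⊕ J_1(1)

The characteristic polynomial is
  det(x·I − A) = x^4 - 4*x^3 + 6*x^2 - 4*x + 1 = (x - 1)^4

Eigenvalues and multiplicities (the geometric multiplicity of λ is n − rank(A − λI), which equals the number of Jordan blocks for λ):
  λ = 1: algebraic multiplicity = 4, geometric multiplicity = 2

Determining the block sizes for each eigenvalue:
  λ = 1: with am = 4 and gm = 2, the partition is not yet determined (e.g. several partitions of 4 into 2 parts exist). Let N = A − (1)·I. Computing rank(N^1) = 2, rank(N^2) = 1, rank(N^3) = 0; the number of blocks of size ≥ j is rank(N^{j−1}) − rank(N^j), giving [2, 1, 1]. So we have 1 block(s) of size 3, 1 block(s) of size 1 → block sizes [3, 1]

Assembling the blocks gives a Jordan form
J =
  [1, 1, 0, 0]
  [0, 1, 1, 0]
  [0, 0, 1, 0]
  [0, 0, 0, 1]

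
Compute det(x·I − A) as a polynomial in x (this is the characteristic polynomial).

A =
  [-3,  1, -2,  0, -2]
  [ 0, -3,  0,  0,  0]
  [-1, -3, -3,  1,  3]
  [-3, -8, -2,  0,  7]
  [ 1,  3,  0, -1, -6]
x^5 + 15*x^4 + 90*x^3 + 270*x^2 + 405*x + 243

Expanding det(x·I − A) (e.g. by cofactor expansion or by noting that A is similar to its Jordan form J, which has the same characteristic polynomial as A) gives
  χ_A(x) = x^5 + 15*x^4 + 90*x^3 + 270*x^2 + 405*x + 243
which factors as (x + 3)^5. The eigenvalues (with algebraic multiplicities) are λ = -3 with multiplicity 5.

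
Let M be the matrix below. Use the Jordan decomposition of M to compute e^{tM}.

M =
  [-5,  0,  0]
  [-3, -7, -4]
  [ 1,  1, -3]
e^{tM} =
  [exp(-5*t), 0, 0]
  [t^2*exp(-5*t) - 3*t*exp(-5*t), -2*t*exp(-5*t) + exp(-5*t), -4*t*exp(-5*t)]
  [-t^2*exp(-5*t)/2 + t*exp(-5*t), t*exp(-5*t), 2*t*exp(-5*t) + exp(-5*t)]

Strategy: write M = P · J · P⁻¹ where J is a Jordan canonical form, so e^{tM} = P · e^{tJ} · P⁻¹, and e^{tJ} can be computed block-by-block.

M has Jordan form
J =
  [-5,  1,  0]
  [ 0, -5,  1]
  [ 0,  0, -5]
(up to reordering of blocks).

Per-block formulas:
  For a 3×3 Jordan block J_3(-5): exp(t · J_3(-5)) = e^(-5t)·(I + t·N + (t^2/2)·N^2), where N is the 3×3 nilpotent shift.

After assembling e^{tJ} and conjugating by P, we get:

e^{tM} =
  [exp(-5*t), 0, 0]
  [t^2*exp(-5*t) - 3*t*exp(-5*t), -2*t*exp(-5*t) + exp(-5*t), -4*t*exp(-5*t)]
  [-t^2*exp(-5*t)/2 + t*exp(-5*t), t*exp(-5*t), 2*t*exp(-5*t) + exp(-5*t)]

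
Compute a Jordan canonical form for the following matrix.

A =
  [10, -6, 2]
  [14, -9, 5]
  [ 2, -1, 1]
J_1(-2) ⊕ J_2(2)

The characteristic polynomial is
  det(x·I − A) = x^3 - 2*x^2 - 4*x + 8 = (x - 2)^2*(x + 2)

Eigenvalues and multiplicities (the geometric multiplicity of λ is n − rank(A − λI), which equals the number of Jordan blocks for λ):
  λ = -2: algebraic multiplicity = 1, geometric multiplicity = 1
  λ = 2: algebraic multiplicity = 2, geometric multiplicity = 1

Determining the block sizes for each eigenvalue:
  λ = -2: one block (gm = 1), so the single block has size am = 1 → block sizes [1]
  λ = 2: one block (gm = 1), so the single block has size am = 2 → block sizes [2]

Assembling the blocks gives a Jordan form
J =
  [-2, 0, 0]
  [ 0, 2, 1]
  [ 0, 0, 2]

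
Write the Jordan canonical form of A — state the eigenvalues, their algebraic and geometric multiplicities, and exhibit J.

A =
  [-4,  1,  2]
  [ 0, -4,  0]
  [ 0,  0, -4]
J_2(-4) ⊕ J_1(-4)

The characteristic polynomial is
  det(x·I − A) = x^3 + 12*x^2 + 48*x + 64 = (x + 4)^3

Eigenvalues and multiplicities (the geometric multiplicity of λ is n − rank(A − λI), which equals the number of Jordan blocks for λ):
  λ = -4: algebraic multiplicity = 3, geometric multiplicity = 2

Determining the block sizes for each eigenvalue:
  λ = -4: 2 blocks summing to 3 forces exactly one block of size 2 and the rest size 1 → block sizes [2, 1]

Assembling the blocks gives a Jordan form
J =
  [-4,  1,  0]
  [ 0, -4,  0]
  [ 0,  0, -4]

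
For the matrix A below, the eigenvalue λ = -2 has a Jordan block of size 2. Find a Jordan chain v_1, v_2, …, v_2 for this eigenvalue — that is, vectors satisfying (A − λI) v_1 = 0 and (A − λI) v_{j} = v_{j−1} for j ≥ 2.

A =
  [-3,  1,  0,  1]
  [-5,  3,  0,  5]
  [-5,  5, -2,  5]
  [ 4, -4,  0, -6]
A Jordan chain for λ = -2 of length 2:
v_1 = (-1, -5, -5, 4)ᵀ
v_2 = (1, 0, 0, 0)ᵀ

Let N = A − (-2)·I. We want v_2 with N^2 v_2 = 0 but N^1 v_2 ≠ 0; then v_{j-1} := N · v_j for j = 2, …, 2.

Pick v_2 = (1, 0, 0, 0)ᵀ.
Then v_1 = N · v_2 = (-1, -5, -5, 4)ᵀ.

Sanity check: (A − (-2)·I) v_1 = (0, 0, 0, 0)ᵀ = 0. ✓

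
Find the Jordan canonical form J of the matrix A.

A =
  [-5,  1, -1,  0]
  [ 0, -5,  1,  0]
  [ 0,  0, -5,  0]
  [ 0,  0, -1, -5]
J_3(-5) ⊕ J_1(-5)

The characteristic polynomial is
  det(x·I − A) = x^4 + 20*x^3 + 150*x^2 + 500*x + 625 = (x + 5)^4

Eigenvalues and multiplicities (the geometric multiplicity of λ is n − rank(A − λI), which equals the number of Jordan blocks for λ):
  λ = -5: algebraic multiplicity = 4, geometric multiplicity = 2

Determining the block sizes for each eigenvalue:
  λ = -5: with am = 4 and gm = 2, the partition is not yet determined (e.g. several partitions of 4 into 2 parts exist). Let N = A − (-5)·I. Computing rank(N^1) = 2, rank(N^2) = 1, rank(N^3) = 0; the number of blocks of size ≥ j is rank(N^{j−1}) − rank(N^j), giving [2, 1, 1]. So we have 1 block(s) of size 3, 1 block(s) of size 1 → block sizes [3, 1]

Assembling the blocks gives a Jordan form
J =
  [-5,  1,  0,  0]
  [ 0, -5,  1,  0]
  [ 0,  0, -5,  0]
  [ 0,  0,  0, -5]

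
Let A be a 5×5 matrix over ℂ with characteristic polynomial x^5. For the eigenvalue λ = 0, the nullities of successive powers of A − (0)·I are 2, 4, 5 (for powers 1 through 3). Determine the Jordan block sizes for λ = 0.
Block sizes for λ = 0: [3, 2]

From the dimensions of kernels of powers, the number of Jordan blocks of size at least j is d_j − d_{j−1} where d_j = dim ker(N^j) (with d_0 = 0). Computing the differences gives [2, 2, 1].
The number of blocks of size exactly k is (#blocks of size ≥ k) − (#blocks of size ≥ k + 1), so the partition is: 1 block(s) of size 2, 1 block(s) of size 3.
In nonincreasing order the block sizes are [3, 2].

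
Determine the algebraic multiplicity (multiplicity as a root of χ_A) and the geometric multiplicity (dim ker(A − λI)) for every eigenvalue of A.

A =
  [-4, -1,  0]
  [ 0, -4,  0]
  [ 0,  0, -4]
λ = -4: alg = 3, geom = 2

Step 1 — factor the characteristic polynomial to read off the algebraic multiplicities:
  χ_A(x) = (x + 4)^3

Step 2 — compute geometric multiplicities via the rank-nullity identity g(λ) = n − rank(A − λI):
  rank(A − (-4)·I) = 1, so dim ker(A − (-4)·I) = n − 1 = 2

Summary:
  λ = -4: algebraic multiplicity = 3, geometric multiplicity = 2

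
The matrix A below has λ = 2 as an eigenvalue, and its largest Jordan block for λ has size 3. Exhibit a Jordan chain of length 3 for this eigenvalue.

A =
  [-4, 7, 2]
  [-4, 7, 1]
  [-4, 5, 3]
A Jordan chain for λ = 2 of length 3:
v_1 = (3, 2, 2)ᵀ
v_2 = (7, 5, 5)ᵀ
v_3 = (0, 1, 0)ᵀ

Let N = A − (2)·I. We want v_3 with N^3 v_3 = 0 but N^2 v_3 ≠ 0; then v_{j-1} := N · v_j for j = 3, …, 2.

Pick v_3 = (0, 1, 0)ᵀ.
Then v_2 = N · v_3 = (7, 5, 5)ᵀ.
Then v_1 = N · v_2 = (3, 2, 2)ᵀ.

Sanity check: (A − (2)·I) v_1 = (0, 0, 0)ᵀ = 0. ✓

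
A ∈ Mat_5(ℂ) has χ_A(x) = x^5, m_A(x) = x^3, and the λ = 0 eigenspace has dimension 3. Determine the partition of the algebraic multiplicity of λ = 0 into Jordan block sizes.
Block sizes for λ = 0: [3, 1, 1]

Step 1 — from the characteristic polynomial, algebraic multiplicity of λ = 0 is 5. From dim ker(A − (0)·I) = 3, there are exactly 3 Jordan blocks for λ = 0.
Step 2 — from the minimal polynomial, the factor (x − 0)^3 tells us the largest block for λ = 0 has size 3.
Step 3 — with total size 5, 3 blocks, and largest block 3, the block sizes (in nonincreasing order) are [3, 1, 1].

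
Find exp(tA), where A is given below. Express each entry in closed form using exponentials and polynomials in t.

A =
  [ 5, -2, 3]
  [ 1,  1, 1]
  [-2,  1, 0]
e^{tA} =
  [t^2*exp(2*t)/2 + 3*t*exp(2*t) + exp(2*t), -t^2*exp(2*t)/2 - 2*t*exp(2*t), t^2*exp(2*t)/2 + 3*t*exp(2*t)]
  [t*exp(2*t), -t*exp(2*t) + exp(2*t), t*exp(2*t)]
  [-t^2*exp(2*t)/2 - 2*t*exp(2*t), t^2*exp(2*t)/2 + t*exp(2*t), -t^2*exp(2*t)/2 - 2*t*exp(2*t) + exp(2*t)]

Strategy: write A = P · J · P⁻¹ where J is a Jordan canonical form, so e^{tA} = P · e^{tJ} · P⁻¹, and e^{tJ} can be computed block-by-block.

A has Jordan form
J =
  [2, 1, 0]
  [0, 2, 1]
  [0, 0, 2]
(up to reordering of blocks).

Per-block formulas:
  For a 3×3 Jordan block J_3(2): exp(t · J_3(2)) = e^(2t)·(I + t·N + (t^2/2)·N^2), where N is the 3×3 nilpotent shift.

After assembling e^{tJ} and conjugating by P, we get:

e^{tA} =
  [t^2*exp(2*t)/2 + 3*t*exp(2*t) + exp(2*t), -t^2*exp(2*t)/2 - 2*t*exp(2*t), t^2*exp(2*t)/2 + 3*t*exp(2*t)]
  [t*exp(2*t), -t*exp(2*t) + exp(2*t), t*exp(2*t)]
  [-t^2*exp(2*t)/2 - 2*t*exp(2*t), t^2*exp(2*t)/2 + t*exp(2*t), -t^2*exp(2*t)/2 - 2*t*exp(2*t) + exp(2*t)]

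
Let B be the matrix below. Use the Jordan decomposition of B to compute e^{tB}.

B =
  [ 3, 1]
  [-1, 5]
e^{tB} =
  [-t*exp(4*t) + exp(4*t), t*exp(4*t)]
  [-t*exp(4*t), t*exp(4*t) + exp(4*t)]

Strategy: write B = P · J · P⁻¹ where J is a Jordan canonical form, so e^{tB} = P · e^{tJ} · P⁻¹, and e^{tJ} can be computed block-by-block.

B has Jordan form
J =
  [4, 1]
  [0, 4]
(up to reordering of blocks).

Per-block formulas:
  For a 2×2 Jordan block J_2(4): exp(t · J_2(4)) = e^(4t)·(I + t·N), where N is the 2×2 nilpotent shift.

After assembling e^{tJ} and conjugating by P, we get:

e^{tB} =
  [-t*exp(4*t) + exp(4*t), t*exp(4*t)]
  [-t*exp(4*t), t*exp(4*t) + exp(4*t)]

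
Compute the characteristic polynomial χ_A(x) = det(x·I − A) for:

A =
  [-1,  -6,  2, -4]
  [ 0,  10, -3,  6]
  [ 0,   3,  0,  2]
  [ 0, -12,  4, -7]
x^4 - 2*x^3 + 2*x - 1

Expanding det(x·I − A) (e.g. by cofactor expansion or by noting that A is similar to its Jordan form J, which has the same characteristic polynomial as A) gives
  χ_A(x) = x^4 - 2*x^3 + 2*x - 1
which factors as (x - 1)^3*(x + 1). The eigenvalues (with algebraic multiplicities) are λ = -1 with multiplicity 1, λ = 1 with multiplicity 3.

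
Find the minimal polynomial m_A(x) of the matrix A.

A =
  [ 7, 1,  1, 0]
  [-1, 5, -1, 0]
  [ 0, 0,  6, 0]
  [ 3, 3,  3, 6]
x^2 - 12*x + 36

The characteristic polynomial is χ_A(x) = (x - 6)^4, so the eigenvalues are known. The minimal polynomial is
  m_A(x) = Π_λ (x − λ)^{k_λ}
where k_λ is the size of the *largest* Jordan block for λ (equivalently, the smallest k with (A − λI)^k v = 0 for every generalised eigenvector v of λ).

  λ = 6: largest Jordan block has size 2, contributing (x − 6)^2

So m_A(x) = (x - 6)^2 = x^2 - 12*x + 36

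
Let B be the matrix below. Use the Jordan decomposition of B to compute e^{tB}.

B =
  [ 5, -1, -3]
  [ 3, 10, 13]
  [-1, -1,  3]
e^{tB} =
  [t^2*exp(6*t)/2 - t*exp(6*t) + exp(6*t), -t*exp(6*t), -t^2*exp(6*t)/2 - 3*t*exp(6*t)]
  [-2*t^2*exp(6*t) + 3*t*exp(6*t), 4*t*exp(6*t) + exp(6*t), 2*t^2*exp(6*t) + 13*t*exp(6*t)]
  [t^2*exp(6*t)/2 - t*exp(6*t), -t*exp(6*t), -t^2*exp(6*t)/2 - 3*t*exp(6*t) + exp(6*t)]

Strategy: write B = P · J · P⁻¹ where J is a Jordan canonical form, so e^{tB} = P · e^{tJ} · P⁻¹, and e^{tJ} can be computed block-by-block.

B has Jordan form
J =
  [6, 1, 0]
  [0, 6, 1]
  [0, 0, 6]
(up to reordering of blocks).

Per-block formulas:
  For a 3×3 Jordan block J_3(6): exp(t · J_3(6)) = e^(6t)·(I + t·N + (t^2/2)·N^2), where N is the 3×3 nilpotent shift.

After assembling e^{tJ} and conjugating by P, we get:

e^{tB} =
  [t^2*exp(6*t)/2 - t*exp(6*t) + exp(6*t), -t*exp(6*t), -t^2*exp(6*t)/2 - 3*t*exp(6*t)]
  [-2*t^2*exp(6*t) + 3*t*exp(6*t), 4*t*exp(6*t) + exp(6*t), 2*t^2*exp(6*t) + 13*t*exp(6*t)]
  [t^2*exp(6*t)/2 - t*exp(6*t), -t*exp(6*t), -t^2*exp(6*t)/2 - 3*t*exp(6*t) + exp(6*t)]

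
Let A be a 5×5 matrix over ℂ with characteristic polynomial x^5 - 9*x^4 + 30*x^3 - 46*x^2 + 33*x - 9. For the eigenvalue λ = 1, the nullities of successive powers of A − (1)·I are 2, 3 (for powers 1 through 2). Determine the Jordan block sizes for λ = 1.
Block sizes for λ = 1: [2, 1]

From the dimensions of kernels of powers, the number of Jordan blocks of size at least j is d_j − d_{j−1} where d_j = dim ker(N^j) (with d_0 = 0). Computing the differences gives [2, 1].
The number of blocks of size exactly k is (#blocks of size ≥ k) − (#blocks of size ≥ k + 1), so the partition is: 1 block(s) of size 1, 1 block(s) of size 2.
In nonincreasing order the block sizes are [2, 1].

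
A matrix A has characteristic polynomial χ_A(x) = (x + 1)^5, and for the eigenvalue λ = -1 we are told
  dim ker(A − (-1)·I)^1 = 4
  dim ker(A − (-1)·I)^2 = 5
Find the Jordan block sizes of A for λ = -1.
Block sizes for λ = -1: [2, 1, 1, 1]

From the dimensions of kernels of powers, the number of Jordan blocks of size at least j is d_j − d_{j−1} where d_j = dim ker(N^j) (with d_0 = 0). Computing the differences gives [4, 1].
The number of blocks of size exactly k is (#blocks of size ≥ k) − (#blocks of size ≥ k + 1), so the partition is: 3 block(s) of size 1, 1 block(s) of size 2.
In nonincreasing order the block sizes are [2, 1, 1, 1].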